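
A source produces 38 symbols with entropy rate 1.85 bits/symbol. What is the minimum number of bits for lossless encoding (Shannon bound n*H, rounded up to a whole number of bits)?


Minimum bits >= n * H = 38 * 1.85 = 70.3, rounded up to a whole number of bits = 71

71 bits


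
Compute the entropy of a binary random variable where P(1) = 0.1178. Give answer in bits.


H = -p*log2(p) - (1-p)*log2(1-p). -0.1178*log2(0.1178) = 0.363482; -0.8822*log2(0.8822) = 0.159521. H = 0.363482 + 0.159521 = 0.523

0.523 bits


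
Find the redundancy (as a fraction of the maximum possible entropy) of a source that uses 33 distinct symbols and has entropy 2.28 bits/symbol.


H_max = log2(K) = log2(33) = 5.0444 bits/symbol. Redundancy = 1 - H/H_max = 1 - 2.28/5.0444 = 1 - 0.452 = 0.548

0.548


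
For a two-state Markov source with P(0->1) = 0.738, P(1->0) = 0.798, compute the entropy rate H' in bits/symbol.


Stationary distribution: pi_0 = p10/(p01+p10) = 0.5195, pi_1 = 0.4805. Entropy rate H' = pi_0*H(p01) + pi_1*H(p10) = 0.5195*0.8297 + 0.4805*0.7259 = 0.7799

0.7799 bits/symbol


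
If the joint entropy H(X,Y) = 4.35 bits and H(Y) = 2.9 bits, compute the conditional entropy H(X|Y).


H(X|Y) = H(X,Y) - H(Y) = 4.35 - 2.9 = 1.45

1.45 bits


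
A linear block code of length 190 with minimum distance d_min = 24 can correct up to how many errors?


Correction capability = floor((d-1)/2) = floor((24-1)/2) = 11

11 errors


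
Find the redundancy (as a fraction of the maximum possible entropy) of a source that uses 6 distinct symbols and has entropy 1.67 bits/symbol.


H_max = log2(K) = log2(6) = 2.585 bits/symbol. Redundancy = 1 - H/H_max = 1 - 1.67/2.585 = 1 - 0.646 = 0.354

0.354


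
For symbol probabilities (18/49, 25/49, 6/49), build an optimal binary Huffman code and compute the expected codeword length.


Huffman construction (repeatedly merge the two least-probable nodes; each merge adds 1 bit to every symbol beneath it): 6/49 + 18/49 = 24/49; 24/49 + 25/49 = 1. Resulting codeword lengths (in the order the probabilities were given): (2, 1, 2). L_avg = sum(p_i * l_i) = 18/49*2 + 25/49*1 + 6/49*2 = 73/49 = 1.4898

1.4898 bits


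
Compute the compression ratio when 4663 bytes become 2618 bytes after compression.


Ratio = original / compressed = 4663 / 2618 = 1.7811

1.7811


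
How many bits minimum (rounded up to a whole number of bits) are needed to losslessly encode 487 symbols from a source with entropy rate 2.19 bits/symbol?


Minimum bits >= n * H = 487 * 2.19 = 1066.53, rounded up to a whole number of bits = 1067

1067 bits


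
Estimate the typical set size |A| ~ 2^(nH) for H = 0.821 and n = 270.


log2|A_typical| = nH = 270 * 0.821 = 221.67, so |A_typical| ~ 2^221.67 = 5.362e+66

5.362e+66


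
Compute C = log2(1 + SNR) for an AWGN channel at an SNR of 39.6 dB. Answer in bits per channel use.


SNR_linear = 10^(39.6/10) = 9120.1084; C = log2(1 + SNR_linear) = log2(1 + 9120.1084) = 13.155

13.155 bits/channel use


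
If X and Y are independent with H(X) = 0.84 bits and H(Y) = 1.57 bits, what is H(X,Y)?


For independent variables, H(X,Y) = H(X) + H(Y) = 0.84 + 1.57 = 2.41

2.41 bits


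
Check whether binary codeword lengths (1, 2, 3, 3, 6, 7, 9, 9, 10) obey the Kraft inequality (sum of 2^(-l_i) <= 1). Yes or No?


Kraft sum = sum(2^(-l_i)) = 1.0283, need <= 1. Result: violated (a binary prefix-free code with these lengths cannot exist)

No


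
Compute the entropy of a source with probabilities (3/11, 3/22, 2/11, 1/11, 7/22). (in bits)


H = -sum(p_i * log2(p_i)). Terms: -(3/11)*log2(3/11) = 0.511219; -(3/22)*log2(3/22) = 0.391973; -(2/11)*log2(2/11) = 0.447169; -(1/11)*log2(1/11) = 0.314494; -(7/22)*log2(7/22) = 0.525661. H = 0.511219 + 0.391973 + 0.447169 + 0.314494 + 0.525661 = 2.1905

2.1905 bits


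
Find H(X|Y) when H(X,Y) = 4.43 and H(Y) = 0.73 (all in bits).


H(X|Y) = H(X,Y) - H(Y) = 4.43 - 0.73 = 3.7

3.7 bits


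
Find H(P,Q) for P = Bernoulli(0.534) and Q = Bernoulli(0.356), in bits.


H(P,Q) = -p*log2(q) - (1-p)*log2(1-q). -0.534*log2(0.356) = 0.795687; -0.466*log2(0.644) = 0.295848. H(P,Q) = 0.795687 + 0.295848 = 1.0915

1.0915 bits


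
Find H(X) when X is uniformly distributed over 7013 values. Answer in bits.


H = log2(n) = log2(7013) = 12.7758

12.7758 bits


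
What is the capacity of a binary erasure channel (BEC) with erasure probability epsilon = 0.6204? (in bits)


C = 1 - epsilon = 1 - 0.6204 = 0.3796

0.3796 bits


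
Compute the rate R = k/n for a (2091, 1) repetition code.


Rate = k/n = 1/2091

1/2091


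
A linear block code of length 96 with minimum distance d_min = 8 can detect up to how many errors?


Detection capability = d_min - 1 = 8 - 1 = 7

7 errors


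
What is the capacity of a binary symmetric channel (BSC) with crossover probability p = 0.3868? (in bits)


H(p) = -p*log2(p) - (1-p)*log2(1-p) = -0.3868*log2(0.3868) - 0.6132*log2(0.6132) = 0.530048 + 0.432656 = 0.9627. C = 1 - H(p) = 1 - 0.9627 = 0.0373

0.0373 bits


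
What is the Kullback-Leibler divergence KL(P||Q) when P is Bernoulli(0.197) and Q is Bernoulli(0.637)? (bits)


KL = p*log2(p/q) + (1-p)*log2((1-p)/(1-q)) = 0.197*log2(0.197/0.637) + 0.803*log2(0.803/0.363) = 0.5862

0.5862 bits


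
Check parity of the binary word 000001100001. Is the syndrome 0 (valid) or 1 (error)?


Syndrome = XOR of all bits = 0 XOR 0 XOR 0 XOR 0 XOR 0 XOR 1 XOR 1 XOR 0 XOR 0 XOR 0 XOR 0 XOR 1 = 1

1


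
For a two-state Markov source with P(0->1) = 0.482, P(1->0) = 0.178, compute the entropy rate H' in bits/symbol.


Stationary distribution: pi_0 = p10/(p01+p10) = 0.2697, pi_1 = 0.7303. Entropy rate H' = pi_0*H(p01) + pi_1*H(p10) = 0.2697*0.9991 + 0.7303*0.6757 = 0.7629

0.7629 bits/symbol


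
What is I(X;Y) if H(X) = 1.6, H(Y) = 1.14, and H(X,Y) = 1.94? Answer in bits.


I(X;Y) = H(X) + H(Y) - H(X,Y) = 1.6 + 1.14 - 1.94 = 0.8

0.8 bits


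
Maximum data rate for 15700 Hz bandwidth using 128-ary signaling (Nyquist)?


Rate = 2 * B * log2(M) = 2 * 15700 * 7.0 = 219800.0

219800.0 bps


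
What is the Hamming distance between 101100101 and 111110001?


Count differing positions: . ^ . . ^ . ^ . . = 3 differences

3


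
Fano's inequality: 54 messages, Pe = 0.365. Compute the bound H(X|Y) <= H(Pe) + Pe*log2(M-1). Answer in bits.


H(Pe) = -Pe*log2(Pe) - (1-Pe)*log2(1-Pe) = -0.365*log2(0.365) - 0.635*log2(0.635) = 0.530722 + 0.416034 = 0.9468. Pe*log2(M-1) = 0.365*log2(53) = 2.090691. Bound = H(Pe) + Pe*log2(M-1) = 0.530722 + 0.416034 + 2.090691 = 3.0374

3.0374 bits


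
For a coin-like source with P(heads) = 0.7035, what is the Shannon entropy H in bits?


H = -p*log2(p) - (1-p)*log2(1-p). -0.7035*log2(0.7035) = 0.356940; -0.2965*log2(0.2965) = 0.520030. H = 0.356940 + 0.520030 = 0.877

0.877 bits


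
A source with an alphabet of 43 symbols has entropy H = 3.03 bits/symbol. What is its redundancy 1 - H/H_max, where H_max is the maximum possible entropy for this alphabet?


H_max = log2(K) = log2(43) = 5.4263 bits/symbol. Redundancy = 1 - H/H_max = 1 - 3.03/5.4263 = 1 - 0.5584 = 0.4416

0.4416


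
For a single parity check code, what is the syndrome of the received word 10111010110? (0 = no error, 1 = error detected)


Syndrome = XOR of all bits = 1 XOR 0 XOR 1 XOR 1 XOR 1 XOR 0 XOR 1 XOR 0 XOR 1 XOR 1 XOR 0 = 1

1


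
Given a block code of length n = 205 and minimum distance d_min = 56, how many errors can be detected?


Detection capability = d_min - 1 = 56 - 1 = 55

55 errors


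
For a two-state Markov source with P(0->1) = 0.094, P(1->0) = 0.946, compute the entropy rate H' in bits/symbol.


Stationary distribution: pi_0 = p10/(p01+p10) = 0.9096, pi_1 = 0.0904. Entropy rate H' = pi_0*H(p01) + pi_1*H(p10) = 0.9096*0.4497 + 0.0904*0.3032 = 0.4364

0.4364 bits/symbol


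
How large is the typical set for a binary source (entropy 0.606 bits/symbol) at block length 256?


log2|A_typical| = nH = 256 * 0.606 = 155.136, so |A_typical| ~ 2^155.136 = 5.019e+46

5.019e+46


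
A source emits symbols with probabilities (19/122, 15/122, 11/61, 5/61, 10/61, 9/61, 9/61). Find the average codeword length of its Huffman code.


Huffman construction (repeatedly merge the two least-probable nodes; each merge adds 1 bit to every symbol beneath it): 5/61 + 15/122 = 25/122; 9/61 + 9/61 = 18/61; 19/122 + 10/61 = 39/122; 11/61 + 25/122 = 47/122; 18/61 + 39/122 = 75/122; 47/122 + 75/122 = 1. Resulting codeword lengths (in the order the probabilities were given): (3, 3, 2, 3, 3, 3, 3). L_avg = sum(p_i * l_i) = 19/122*3 + 15/122*3 + 11/61*2 + 5/61*3 + 10/61*3 + 9/61*3 + 9/61*3 = 172/61 = 2.8197

2.8197 bits


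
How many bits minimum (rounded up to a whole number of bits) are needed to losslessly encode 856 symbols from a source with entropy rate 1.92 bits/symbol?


Minimum bits >= n * H = 856 * 1.92 = 1643.52, rounded up to a whole number of bits = 1644

1644 bits


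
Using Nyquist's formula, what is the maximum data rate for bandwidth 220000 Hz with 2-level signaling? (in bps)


Rate = 2 * B * log2(M) = 2 * 220000 * 1.0 = 440000.0

440000.0 bps


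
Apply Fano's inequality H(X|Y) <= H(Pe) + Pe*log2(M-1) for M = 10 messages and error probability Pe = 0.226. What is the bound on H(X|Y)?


H(Pe) = -Pe*log2(Pe) - (1-Pe)*log2(1-Pe) = -0.226*log2(0.226) - 0.774*log2(0.774) = 0.484907 + 0.286066 = 0.771. Pe*log2(M-1) = 0.226*log2(9) = 0.716403. Bound = H(Pe) + Pe*log2(M-1) = 0.484907 + 0.286066 + 0.716403 = 1.4874

1.4874 bits


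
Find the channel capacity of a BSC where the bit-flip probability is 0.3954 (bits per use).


H(p) = -p*log2(p) - (1-p)*log2(1-p) = -0.3954*log2(0.3954) - 0.6046*log2(0.6046) = 0.529288 + 0.438908 = 0.9682. C = 1 - H(p) = 1 - 0.9682 = 0.0318

0.0318 bits


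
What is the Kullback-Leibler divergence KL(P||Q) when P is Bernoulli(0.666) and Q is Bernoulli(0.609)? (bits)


KL = p*log2(p/q) + (1-p)*log2((1-p)/(1-q)) = 0.666*log2(0.666/0.609) + 0.334*log2(0.334/0.391) = 0.01

0.01 bits


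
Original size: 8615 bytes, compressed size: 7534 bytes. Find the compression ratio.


Ratio = original / compressed = 8615 / 7534 = 1.1435

1.1435


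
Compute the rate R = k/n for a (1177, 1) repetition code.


Rate = k/n = 1/1177

1/1177


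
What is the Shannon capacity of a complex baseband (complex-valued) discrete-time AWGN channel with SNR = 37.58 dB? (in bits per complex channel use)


SNR_linear = 10^(37.58/10) = 5727.9603; C = log2(1 + SNR_linear) = log2(1 + 5727.9603) = 12.4841

12.4841 bits/channel use


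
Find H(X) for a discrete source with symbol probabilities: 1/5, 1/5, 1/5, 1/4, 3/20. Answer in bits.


H = -sum(p_i * log2(p_i)). Terms: -(1/5)*log2(1/5) = 0.464386; -(1/5)*log2(1/5) = 0.464386; -(1/5)*log2(1/5) = 0.464386; -(1/4)*log2(1/4) = 0.500000; -(3/20)*log2(3/20) = 0.410545. H = 0.464386 + 0.464386 + 0.464386 + 0.500000 + 0.410545 = 2.3037

2.3037 bits


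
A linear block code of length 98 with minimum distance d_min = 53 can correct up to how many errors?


Correction capability = floor((d-1)/2) = floor((53-1)/2) = 26

26 errors


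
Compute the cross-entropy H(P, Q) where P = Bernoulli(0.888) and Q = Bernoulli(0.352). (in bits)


H(P,Q) = -p*log2(q) - (1-p)*log2(1-q). -0.888*log2(0.352) = 1.337641; -0.112*log2(0.648) = 0.070105. H(P,Q) = 1.337641 + 0.070105 = 1.4077

1.4077 bits


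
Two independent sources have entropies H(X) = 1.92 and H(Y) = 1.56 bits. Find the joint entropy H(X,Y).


For independent variables, H(X,Y) = H(X) + H(Y) = 1.92 + 1.56 = 3.48

3.48 bits


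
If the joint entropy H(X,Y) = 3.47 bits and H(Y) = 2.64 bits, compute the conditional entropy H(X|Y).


H(X|Y) = H(X,Y) - H(Y) = 3.47 - 2.64 = 0.83

0.83 bits


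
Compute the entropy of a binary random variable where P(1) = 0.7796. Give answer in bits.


H = -p*log2(p) - (1-p)*log2(1-p). -0.7796*log2(0.7796) = 0.280028; -0.2204*log2(0.2204) = 0.480870. H = 0.280028 + 0.480870 = 0.7609

0.7609 bits


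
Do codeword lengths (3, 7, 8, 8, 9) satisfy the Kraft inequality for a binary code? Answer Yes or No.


Kraft sum = sum(2^(-l_i)) = 0.1426, need <= 1. Result: satisfied (a binary prefix-free code with these lengths exists)

Yes


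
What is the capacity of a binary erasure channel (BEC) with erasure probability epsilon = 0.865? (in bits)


C = 1 - epsilon = 1 - 0.865 = 0.135

0.135 bits


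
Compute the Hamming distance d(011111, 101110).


Count differing positions: ^ ^ . . . ^ = 3 differences

3


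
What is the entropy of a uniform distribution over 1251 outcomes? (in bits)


H = log2(n) = log2(1251) = 10.2889

10.2889 bits


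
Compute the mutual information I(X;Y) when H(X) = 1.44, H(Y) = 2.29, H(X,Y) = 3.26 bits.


I(X;Y) = H(X) + H(Y) - H(X,Y) = 1.44 + 2.29 - 3.26 = 0.47

0.47 bits


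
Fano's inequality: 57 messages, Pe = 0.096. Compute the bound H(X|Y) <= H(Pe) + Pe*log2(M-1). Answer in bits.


H(Pe) = -Pe*log2(Pe) - (1-Pe)*log2(1-Pe) = -0.096*log2(0.096) - 0.904*log2(0.904) = 0.324559 + 0.131627 = 0.4562. Pe*log2(M-1) = 0.096*log2(56) = 0.557506. Bound = H(Pe) + Pe*log2(M-1) = 0.324559 + 0.131627 + 0.557506 = 1.0137

1.0137 bits


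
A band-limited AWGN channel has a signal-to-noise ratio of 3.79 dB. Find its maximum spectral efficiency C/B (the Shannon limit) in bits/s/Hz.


SNR_linear = 10^(3.79/10) = 2.3933; C/B = log2(1 + SNR_linear) = log2(1 + 2.3933) = 1.7627

1.7627 bits/s/Hz


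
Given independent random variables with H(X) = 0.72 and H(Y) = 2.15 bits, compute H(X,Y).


For independent variables, H(X,Y) = H(X) + H(Y) = 0.72 + 2.15 = 2.87

2.87 bits


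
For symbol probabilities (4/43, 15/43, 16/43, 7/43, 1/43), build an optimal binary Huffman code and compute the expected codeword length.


Huffman construction (repeatedly merge the two least-probable nodes; each merge adds 1 bit to every symbol beneath it): 1/43 + 4/43 = 5/43; 5/43 + 7/43 = 12/43; 12/43 + 15/43 = 27/43; 16/43 + 27/43 = 1. Resulting codeword lengths (in the order the probabilities were given): (4, 2, 1, 3, 4). L_avg = sum(p_i * l_i) = 4/43*4 + 15/43*2 + 16/43*1 + 7/43*3 + 1/43*4 = 87/43 = 2.0233

2.0233 bits


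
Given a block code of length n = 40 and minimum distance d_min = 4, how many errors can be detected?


Detection capability = d_min - 1 = 4 - 1 = 3

3 errors


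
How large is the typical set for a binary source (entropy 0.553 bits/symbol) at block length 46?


log2|A_typical| = nH = 46 * 0.553 = 25.438, so |A_typical| ~ 2^25.438 = 4.546e+07

4.546e+07


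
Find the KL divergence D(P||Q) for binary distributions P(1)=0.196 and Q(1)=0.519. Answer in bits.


KL = p*log2(p/q) + (1-p)*log2((1-p)/(1-q)) = 0.196*log2(0.196/0.519) + 0.804*log2(0.804/0.481) = 0.3205

0.3205 bits


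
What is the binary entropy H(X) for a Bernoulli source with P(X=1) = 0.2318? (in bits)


H = -p*log2(p) - (1-p)*log2(1-p). -0.2318*log2(0.2318) = 0.488877; -0.7682*log2(0.7682) = 0.292259. H = 0.488877 + 0.292259 = 0.7811

0.7811 bits


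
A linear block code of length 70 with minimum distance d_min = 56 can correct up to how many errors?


Correction capability = floor((d-1)/2) = floor((56-1)/2) = 27

27 errors


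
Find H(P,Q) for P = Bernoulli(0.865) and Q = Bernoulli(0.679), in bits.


H(P,Q) = -p*log2(q) - (1-p)*log2(1-q). -0.865*log2(0.679) = 0.483117; -0.135*log2(0.321) = 0.221313. H(P,Q) = 0.483117 + 0.221313 = 0.7044

0.7044 bits


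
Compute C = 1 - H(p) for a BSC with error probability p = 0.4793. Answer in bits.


H(p) = -p*log2(p) - (1-p)*log2(1-p) = -0.4793*log2(0.4793) - 0.5207*log2(0.5207) = 0.508537 + 0.490226 = 0.9988. C = 1 - H(p) = 1 - 0.9988 = 0.0012

0.0012 bits


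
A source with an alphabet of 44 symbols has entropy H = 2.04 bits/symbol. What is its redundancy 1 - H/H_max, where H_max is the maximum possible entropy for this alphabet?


H_max = log2(K) = log2(44) = 5.4594 bits/symbol. Redundancy = 1 - H/H_max = 1 - 2.04/5.4594 = 1 - 0.3737 = 0.6263

0.6263


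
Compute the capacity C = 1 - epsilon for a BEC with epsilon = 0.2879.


C = 1 - epsilon = 1 - 0.2879 = 0.7121

0.7121 bits


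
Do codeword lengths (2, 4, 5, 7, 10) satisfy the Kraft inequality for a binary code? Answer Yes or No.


Kraft sum = sum(2^(-l_i)) = 0.3525, need <= 1. Result: satisfied (a binary prefix-free code with these lengths exists)

Yes


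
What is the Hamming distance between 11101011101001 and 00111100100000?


Count differing positions: ^ ^ . ^ . ^ ^ ^ . . ^ . . ^ = 8 differences

8


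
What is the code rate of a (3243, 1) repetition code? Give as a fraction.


Rate = k/n = 1/3243

1/3243


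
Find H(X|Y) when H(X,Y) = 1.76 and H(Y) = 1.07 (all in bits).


H(X|Y) = H(X,Y) - H(Y) = 1.76 - 1.07 = 0.69

0.69 bits


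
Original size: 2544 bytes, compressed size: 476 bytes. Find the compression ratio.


Ratio = original / compressed = 2544 / 476 = 5.3445

5.3445


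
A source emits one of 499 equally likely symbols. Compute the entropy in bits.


H = log2(n) = log2(499) = 8.9629

8.9629 bits


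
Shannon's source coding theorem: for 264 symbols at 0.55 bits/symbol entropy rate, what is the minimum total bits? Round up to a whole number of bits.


Minimum bits >= n * H = 264 * 0.55 = 145.2, rounded up to a whole number of bits = 146

146 bits


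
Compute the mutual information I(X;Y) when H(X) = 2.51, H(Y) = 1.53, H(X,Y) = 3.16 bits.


I(X;Y) = H(X) + H(Y) - H(X,Y) = 2.51 + 1.53 - 3.16 = 0.88

0.88 bits


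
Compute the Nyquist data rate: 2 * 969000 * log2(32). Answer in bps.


Rate = 2 * B * log2(M) = 2 * 969000 * 5.0 = 9690000.0

9690000.0 bps


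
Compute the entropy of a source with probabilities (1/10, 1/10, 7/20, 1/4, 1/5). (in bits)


H = -sum(p_i * log2(p_i)). Terms: -(1/10)*log2(1/10) = 0.332193; -(1/10)*log2(1/10) = 0.332193; -(7/20)*log2(7/20) = 0.530101; -(1/4)*log2(1/4) = 0.500000; -(1/5)*log2(1/5) = 0.464386. H = 0.332193 + 0.332193 + 0.530101 + 0.500000 + 0.464386 = 2.1589

2.1589 bits


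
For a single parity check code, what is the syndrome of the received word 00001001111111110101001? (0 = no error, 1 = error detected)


Syndrome = XOR of all bits = 0 XOR 0 XOR 0 XOR 0 XOR 1 XOR 0 XOR 0 XOR 1 XOR 1 XOR 1 XOR 1 XOR 1 XOR 1 XOR 1 XOR 1 XOR 1 XOR 0 XOR 1 XOR 0 XOR 1 XOR 0 XOR 0 XOR 1 = 1

1


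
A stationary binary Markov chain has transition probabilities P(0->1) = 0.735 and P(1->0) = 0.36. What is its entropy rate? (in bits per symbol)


Stationary distribution: pi_0 = p10/(p01+p10) = 0.3288, pi_1 = 0.6712. Entropy rate H' = pi_0*H(p01) + pi_1*H(p10) = 0.3288*0.8342 + 0.6712*0.9427 = 0.907

0.907 bits/symbol


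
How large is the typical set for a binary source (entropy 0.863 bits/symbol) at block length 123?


log2|A_typical| = nH = 123 * 0.863 = 106.149, so |A_typical| ~ 2^106.149 = 8.996e+31

8.996e+31


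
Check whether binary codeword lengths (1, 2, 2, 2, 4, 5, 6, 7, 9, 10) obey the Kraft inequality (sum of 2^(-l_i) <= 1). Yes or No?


Kraft sum = sum(2^(-l_i)) = 1.3701, need <= 1. Result: violated (a binary prefix-free code with these lengths cannot exist)

No


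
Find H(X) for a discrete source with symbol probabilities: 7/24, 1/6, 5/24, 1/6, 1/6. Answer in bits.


H = -sum(p_i * log2(p_i)). Terms: -(7/24)*log2(7/24) = 0.518469; -(1/6)*log2(1/6) = 0.430827; -(5/24)*log2(5/24) = 0.471466; -(1/6)*log2(1/6) = 0.430827; -(1/6)*log2(1/6) = 0.430827. H = 0.518469 + 0.430827 + 0.471466 + 0.430827 + 0.430827 = 2.2824

2.2824 bits


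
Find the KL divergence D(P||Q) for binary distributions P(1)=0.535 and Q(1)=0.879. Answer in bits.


KL = p*log2(p/q) + (1-p)*log2((1-p)/(1-q)) = 0.535*log2(0.535/0.879) + 0.465*log2(0.465/0.121) = 0.5199

0.5199 bits


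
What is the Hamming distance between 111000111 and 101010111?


Count differing positions: . ^ . . ^ . . . . = 2 differences

2


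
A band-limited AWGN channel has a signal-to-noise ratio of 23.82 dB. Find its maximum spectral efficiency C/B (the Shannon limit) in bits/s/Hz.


SNR_linear = 10^(23.82/10) = 240.9905; C/B = log2(1 + SNR_linear) = log2(1 + 240.9905) = 7.9188

7.9188 bits/s/Hz


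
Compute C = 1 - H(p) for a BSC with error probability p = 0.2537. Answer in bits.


H(p) = -p*log2(p) - (1-p)*log2(1-p) = -0.2537*log2(0.2537) - 0.7463*log2(0.7463) = 0.502023 + 0.315067 = 0.8171. C = 1 - H(p) = 1 - 0.8171 = 0.1829

0.1829 bits


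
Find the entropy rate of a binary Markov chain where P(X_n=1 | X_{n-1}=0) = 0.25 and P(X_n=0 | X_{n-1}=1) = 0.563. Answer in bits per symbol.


Stationary distribution: pi_0 = p10/(p01+p10) = 0.6925, pi_1 = 0.3075. Entropy rate H' = pi_0*H(p01) + pi_1*H(p10) = 0.6925*0.8113 + 0.3075*0.9885 = 0.8658

0.8658 bits/symbol


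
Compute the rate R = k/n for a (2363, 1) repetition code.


Rate = k/n = 1/2363

1/2363


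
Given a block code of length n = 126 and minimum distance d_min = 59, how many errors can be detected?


Detection capability = d_min - 1 = 59 - 1 = 58

58 errors


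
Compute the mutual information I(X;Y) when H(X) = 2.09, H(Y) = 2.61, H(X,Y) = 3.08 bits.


I(X;Y) = H(X) + H(Y) - H(X,Y) = 2.09 + 2.61 - 3.08 = 1.62

1.62 bits


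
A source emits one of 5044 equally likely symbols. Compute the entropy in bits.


H = log2(n) = log2(5044) = 12.3004

12.3004 bits


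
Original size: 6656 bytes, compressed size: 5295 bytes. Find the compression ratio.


Ratio = original / compressed = 6656 / 5295 = 1.257

1.257


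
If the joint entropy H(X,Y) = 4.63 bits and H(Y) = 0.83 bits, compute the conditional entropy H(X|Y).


H(X|Y) = H(X,Y) - H(Y) = 4.63 - 0.83 = 3.8

3.8 bits


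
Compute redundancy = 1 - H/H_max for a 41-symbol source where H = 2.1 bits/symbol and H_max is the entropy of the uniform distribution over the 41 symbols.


H_max = log2(K) = log2(41) = 5.3576 bits/symbol. Redundancy = 1 - H/H_max = 1 - 2.1/5.3576 = 1 - 0.392 = 0.608

0.608


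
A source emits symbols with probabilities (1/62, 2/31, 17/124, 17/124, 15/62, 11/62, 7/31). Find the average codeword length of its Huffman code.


Huffman construction (repeatedly merge the two least-probable nodes; each merge adds 1 bit to every symbol beneath it): 1/62 + 2/31 = 5/62; 5/62 + 17/124 = 27/124; 17/124 + 11/62 = 39/124; 27/124 + 7/31 = 55/124; 15/62 + 39/124 = 69/124; 55/124 + 69/124 = 1. Resulting codeword lengths (in the order the probabilities were given): (4, 4, 3, 3, 2, 3, 2). L_avg = sum(p_i * l_i) = 1/62*4 + 2/31*4 + 17/124*3 + 17/124*3 + 15/62*2 + 11/62*3 + 7/31*2 = 81/31 = 2.6129

2.6129 bits


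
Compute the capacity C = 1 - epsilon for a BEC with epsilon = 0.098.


C = 1 - epsilon = 1 - 0.098 = 0.902

0.902 bits


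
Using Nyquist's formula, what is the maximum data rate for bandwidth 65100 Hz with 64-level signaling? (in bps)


Rate = 2 * B * log2(M) = 2 * 65100 * 6.0 = 781200.0

781200.0 bps


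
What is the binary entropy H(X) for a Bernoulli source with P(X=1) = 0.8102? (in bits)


H = -p*log2(p) - (1-p)*log2(1-p). -0.8102*log2(0.8102) = 0.246017; -0.1898*log2(0.1898) = 0.455036. H = 0.246017 + 0.455036 = 0.7011

0.7011 bits


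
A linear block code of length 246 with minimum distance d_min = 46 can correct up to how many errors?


Correction capability = floor((d-1)/2) = floor((46-1)/2) = 22

22 errors


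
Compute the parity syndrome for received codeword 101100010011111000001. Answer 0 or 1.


Syndrome = XOR of all bits = 1 XOR 0 XOR 1 XOR 1 XOR 0 XOR 0 XOR 0 XOR 1 XOR 0 XOR 0 XOR 1 XOR 1 XOR 1 XOR 1 XOR 1 XOR 0 XOR 0 XOR 0 XOR 0 XOR 0 XOR 1 = 0

0


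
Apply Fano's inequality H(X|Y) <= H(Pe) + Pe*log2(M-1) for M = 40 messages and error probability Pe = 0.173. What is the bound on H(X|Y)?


H(Pe) = -Pe*log2(Pe) - (1-Pe)*log2(1-Pe) = -0.173*log2(0.173) - 0.827*log2(0.827) = 0.437890 + 0.226632 = 0.6645. Pe*log2(M-1) = 0.173*log2(39) = 0.914375. Bound = H(Pe) + Pe*log2(M-1) = 0.437890 + 0.226632 + 0.914375 = 1.5789

1.5789 bits


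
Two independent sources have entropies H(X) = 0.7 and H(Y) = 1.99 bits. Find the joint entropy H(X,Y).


For independent variables, H(X,Y) = H(X) + H(Y) = 0.7 + 1.99 = 2.69

2.69 bits


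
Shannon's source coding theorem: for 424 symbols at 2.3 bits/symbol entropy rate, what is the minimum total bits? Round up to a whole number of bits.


Minimum bits >= n * H = 424 * 2.3 = 975.2, rounded up to a whole number of bits = 976

976 bits


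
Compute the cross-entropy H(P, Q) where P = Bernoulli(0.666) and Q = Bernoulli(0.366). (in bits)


H(P,Q) = -p*log2(q) - (1-p)*log2(1-q). -0.666*log2(0.366) = 0.965756; -0.334*log2(0.634) = 0.219587. H(P,Q) = 0.965756 + 0.219587 = 1.1853

1.1853 bits


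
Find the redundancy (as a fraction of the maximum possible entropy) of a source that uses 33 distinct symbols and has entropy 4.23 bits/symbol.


H_max = log2(K) = log2(33) = 5.0444 bits/symbol. Redundancy = 1 - H/H_max = 1 - 4.23/5.0444 = 1 - 0.8386 = 0.1614

0.1614


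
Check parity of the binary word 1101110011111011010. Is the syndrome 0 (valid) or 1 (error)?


Syndrome = XOR of all bits = 1 XOR 1 XOR 0 XOR 1 XOR 1 XOR 1 XOR 0 XOR 0 XOR 1 XOR 1 XOR 1 XOR 1 XOR 1 XOR 0 XOR 1 XOR 1 XOR 0 XOR 1 XOR 0 = 1

1


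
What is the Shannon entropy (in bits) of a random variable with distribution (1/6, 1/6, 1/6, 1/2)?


H = -sum(p_i * log2(p_i)). Terms: -(1/6)*log2(1/6) = 0.430827; -(1/6)*log2(1/6) = 0.430827; -(1/6)*log2(1/6) = 0.430827; -(1/2)*log2(1/2) = 0.500000. H = 0.430827 + 0.430827 + 0.430827 + 0.500000 = 1.7925

1.7925 bits


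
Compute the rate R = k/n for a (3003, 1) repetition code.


Rate = k/n = 1/3003

1/3003


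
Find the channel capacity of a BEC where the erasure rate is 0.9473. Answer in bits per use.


C = 1 - epsilon = 1 - 0.9473 = 0.0527

0.0527 bits


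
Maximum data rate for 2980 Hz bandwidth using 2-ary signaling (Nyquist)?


Rate = 2 * B * log2(M) = 2 * 2980 * 1.0 = 5960.0

5960.0 bps


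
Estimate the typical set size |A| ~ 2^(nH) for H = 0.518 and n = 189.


log2|A_typical| = nH = 189 * 0.518 = 97.902, so |A_typical| ~ 2^97.902 = 2.961e+29

2.961e+29


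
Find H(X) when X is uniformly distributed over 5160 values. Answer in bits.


H = log2(n) = log2(5160) = 12.3332

12.3332 bits


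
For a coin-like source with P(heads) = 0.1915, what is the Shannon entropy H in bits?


H = -p*log2(p) - (1-p)*log2(1-p). -0.1915*log2(0.1915) = 0.456648; -0.8085*log2(0.8085) = 0.247951. H = 0.456648 + 0.247951 = 0.7046

0.7046 bits


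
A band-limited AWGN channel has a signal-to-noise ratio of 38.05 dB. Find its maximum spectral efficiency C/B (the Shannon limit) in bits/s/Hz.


SNR_linear = 10^(38.05/10) = 6382.6349; C/B = log2(1 + SNR_linear) = log2(1 + 6382.6349) = 12.6402

12.6402 bits/s/Hz


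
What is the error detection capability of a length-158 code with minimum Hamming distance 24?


Detection capability = d_min - 1 = 24 - 1 = 23

23 errors


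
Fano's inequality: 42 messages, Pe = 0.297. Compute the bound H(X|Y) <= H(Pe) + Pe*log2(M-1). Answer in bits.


H(Pe) = -Pe*log2(Pe) - (1-Pe)*log2(1-Pe) = -0.297*log2(0.297) - 0.703*log2(0.703) = 0.520185 + 0.357408 = 0.8776. Pe*log2(M-1) = 0.297*log2(41) = 1.591193. Bound = H(Pe) + Pe*log2(M-1) = 0.520185 + 0.357408 + 1.591193 = 2.4688

2.4688 bits


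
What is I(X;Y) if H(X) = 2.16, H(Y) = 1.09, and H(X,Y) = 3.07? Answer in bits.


I(X;Y) = H(X) + H(Y) - H(X,Y) = 2.16 + 1.09 - 3.07 = 0.18

0.18 bits


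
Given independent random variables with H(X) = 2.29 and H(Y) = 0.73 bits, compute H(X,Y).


For independent variables, H(X,Y) = H(X) + H(Y) = 2.29 + 0.73 = 3.02

3.02 bits


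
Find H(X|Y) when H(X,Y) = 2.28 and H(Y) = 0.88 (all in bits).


H(X|Y) = H(X,Y) - H(Y) = 2.28 - 0.88 = 1.4

1.4 bits


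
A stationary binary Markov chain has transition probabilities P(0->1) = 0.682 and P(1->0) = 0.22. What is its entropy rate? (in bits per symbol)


Stationary distribution: pi_0 = p10/(p01+p10) = 0.2439, pi_1 = 0.7561. Entropy rate H' = pi_0*H(p01) + pi_1*H(p10) = 0.2439*0.9022 + 0.7561*0.7602 = 0.7948

0.7948 bits/symbol


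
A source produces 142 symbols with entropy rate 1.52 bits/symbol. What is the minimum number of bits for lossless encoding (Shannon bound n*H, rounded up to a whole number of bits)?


Minimum bits >= n * H = 142 * 1.52 = 215.84, rounded up to a whole number of bits = 216

216 bits


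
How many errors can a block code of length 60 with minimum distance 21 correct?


Correction capability = floor((d-1)/2) = floor((21-1)/2) = 10

10 errors


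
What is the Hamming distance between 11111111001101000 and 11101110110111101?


Count differing positions: . . . ^ . . . ^ ^ ^ ^ . ^ . ^ . ^ = 8 differences

8


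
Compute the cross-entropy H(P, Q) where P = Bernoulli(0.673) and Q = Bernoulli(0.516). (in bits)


H(P,Q) = -p*log2(q) - (1-p)*log2(1-q). -0.673*log2(0.516) = 0.642417; -0.327*log2(0.484) = 0.342343. H(P,Q) = 0.642417 + 0.342343 = 0.9848

0.9848 bits


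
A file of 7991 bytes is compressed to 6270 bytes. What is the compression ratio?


Ratio = original / compressed = 7991 / 6270 = 1.2745

1.2745


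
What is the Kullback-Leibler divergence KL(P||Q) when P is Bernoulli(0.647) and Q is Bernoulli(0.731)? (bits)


KL = p*log2(p/q) + (1-p)*log2((1-p)/(1-q)) = 0.647*log2(0.647/0.731) + 0.353*log2(0.353/0.269) = 0.0245

0.0245 bits


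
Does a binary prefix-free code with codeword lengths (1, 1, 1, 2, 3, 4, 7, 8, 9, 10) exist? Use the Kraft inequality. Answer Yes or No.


Kraft sum = sum(2^(-l_i)) = 1.9521, need <= 1. Result: violated (a binary prefix-free code with these lengths cannot exist)

No


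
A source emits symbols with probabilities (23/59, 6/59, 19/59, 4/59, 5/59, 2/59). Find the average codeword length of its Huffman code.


Huffman construction (repeatedly merge the two least-probable nodes; each merge adds 1 bit to every symbol beneath it): 2/59 + 4/59 = 6/59; 5/59 + 6/59 = 11/59; 6/59 + 11/59 = 17/59; 17/59 + 19/59 = 36/59; 23/59 + 36/59 = 1. Resulting codeword lengths (in the order the probabilities were given): (1, 4, 2, 4, 4, 4). L_avg = sum(p_i * l_i) = 23/59*1 + 6/59*4 + 19/59*2 + 4/59*4 + 5/59*4 + 2/59*4 = 129/59 = 2.1864

2.1864 bits


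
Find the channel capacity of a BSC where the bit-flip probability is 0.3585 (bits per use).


H(p) = -p*log2(p) - (1-p)*log2(1-p) = -0.3585*log2(0.3585) - 0.6415*log2(0.6415) = 0.530564 + 0.410867 = 0.9414. C = 1 - H(p) = 1 - 0.9414 = 0.0586

0.0586 bits


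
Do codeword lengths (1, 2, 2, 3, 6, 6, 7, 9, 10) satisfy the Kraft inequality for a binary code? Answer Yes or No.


Kraft sum = sum(2^(-l_i)) = 1.167, need <= 1. Result: violated (a binary prefix-free code with these lengths cannot exist)

No


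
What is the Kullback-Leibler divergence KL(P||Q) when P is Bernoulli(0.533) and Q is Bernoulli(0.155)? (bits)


KL = p*log2(p/q) + (1-p)*log2((1-p)/(1-q)) = 0.533*log2(0.533/0.155) + 0.467*log2(0.467/0.845) = 0.5502

0.5502 bits


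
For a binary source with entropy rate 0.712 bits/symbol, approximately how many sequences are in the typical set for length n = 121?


log2|A_typical| = nH = 121 * 0.712 = 86.152, so |A_typical| ~ 2^86.152 = 8.597e+25

8.597e+25


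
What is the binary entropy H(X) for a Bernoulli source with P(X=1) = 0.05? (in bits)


H = -p*log2(p) - (1-p)*log2(1-p). -0.05*log2(0.05) = 0.216096; -0.95*log2(0.95) = 0.070301. H = 0.216096 + 0.070301 = 0.2864

0.2864 bits


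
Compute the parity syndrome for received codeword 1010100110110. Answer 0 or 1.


Syndrome = XOR of all bits = 1 XOR 0 XOR 1 XOR 0 XOR 1 XOR 0 XOR 0 XOR 1 XOR 1 XOR 0 XOR 1 XOR 1 XOR 0 = 1

1


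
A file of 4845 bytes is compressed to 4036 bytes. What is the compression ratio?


Ratio = original / compressed = 4845 / 4036 = 1.2004

1.2004


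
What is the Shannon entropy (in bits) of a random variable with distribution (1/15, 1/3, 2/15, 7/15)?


H = -sum(p_i * log2(p_i)). Terms: -(1/15)*log2(1/15) = 0.260459; -(1/3)*log2(1/3) = 0.528321; -(2/15)*log2(2/15) = 0.387585; -(7/15)*log2(7/15) = 0.513117. H = 0.260459 + 0.528321 + 0.387585 + 0.513117 = 1.6895

1.6895 bits


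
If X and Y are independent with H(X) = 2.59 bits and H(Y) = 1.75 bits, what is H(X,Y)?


For independent variables, H(X,Y) = H(X) + H(Y) = 2.59 + 1.75 = 4.34

4.34 bits


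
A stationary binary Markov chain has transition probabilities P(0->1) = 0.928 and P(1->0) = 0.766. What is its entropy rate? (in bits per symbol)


Stationary distribution: pi_0 = p10/(p01+p10) = 0.4522, pi_1 = 0.5478. Entropy rate H' = pi_0*H(p01) + pi_1*H(p10) = 0.4522*0.3733 + 0.5478*0.7849 = 0.5988

0.5988 bits/symbol


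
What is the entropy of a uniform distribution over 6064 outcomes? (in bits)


H = log2(n) = log2(6064) = 12.5661

12.5661 bits


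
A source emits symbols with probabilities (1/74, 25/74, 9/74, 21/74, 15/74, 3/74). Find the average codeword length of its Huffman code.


Huffman construction (repeatedly merge the two least-probable nodes; each merge adds 1 bit to every symbol beneath it): 1/74 + 3/74 = 2/37; 2/37 + 9/74 = 13/74; 13/74 + 15/74 = 14/37; 21/74 + 25/74 = 23/37; 14/37 + 23/37 = 1. Resulting codeword lengths (in the order the probabilities were given): (4, 2, 3, 2, 2, 4). L_avg = sum(p_i * l_i) = 1/74*4 + 25/74*2 + 9/74*3 + 21/74*2 + 15/74*2 + 3/74*4 = 165/74 = 2.2297

2.2297 bits


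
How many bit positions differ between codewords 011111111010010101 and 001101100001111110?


Count differing positions: . ^ . . ^ . . ^ ^ . ^ ^ ^ . ^ . ^ ^ = 10 differences

10


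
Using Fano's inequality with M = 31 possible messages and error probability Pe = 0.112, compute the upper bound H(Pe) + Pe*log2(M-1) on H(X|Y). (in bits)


H(Pe) = -Pe*log2(Pe) - (1-Pe)*log2(1-Pe) = -0.112*log2(0.112) - 0.888*log2(0.888) = 0.353744 + 0.152175 = 0.5059. Pe*log2(M-1) = 0.112*log2(30) = 0.549572. Bound = H(Pe) + Pe*log2(M-1) = 0.353744 + 0.152175 + 0.549572 = 1.0555

1.0555 bits


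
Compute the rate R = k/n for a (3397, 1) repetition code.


Rate = k/n = 1/3397

1/3397


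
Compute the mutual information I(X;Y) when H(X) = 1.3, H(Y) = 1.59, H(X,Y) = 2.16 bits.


I(X;Y) = H(X) + H(Y) - H(X,Y) = 1.3 + 1.59 - 2.16 = 0.73

0.73 bits


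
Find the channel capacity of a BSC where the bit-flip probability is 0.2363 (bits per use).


H(p) = -p*log2(p) - (1-p)*log2(1-p) = -0.2363*log2(0.2363) - 0.7637*log2(0.7637) = 0.491813 + 0.297020 = 0.7888. C = 1 - H(p) = 1 - 0.7888 = 0.2112

0.2112 bits


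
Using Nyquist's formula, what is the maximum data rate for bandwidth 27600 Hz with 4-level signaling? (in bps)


Rate = 2 * B * log2(M) = 2 * 27600 * 2.0 = 110400.0

110400.0 bps


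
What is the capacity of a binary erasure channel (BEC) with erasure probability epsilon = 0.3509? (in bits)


C = 1 - epsilon = 1 - 0.3509 = 0.6491

0.6491 bits


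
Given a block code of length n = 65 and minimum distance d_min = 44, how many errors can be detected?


Detection capability = d_min - 1 = 44 - 1 = 43

43 errors


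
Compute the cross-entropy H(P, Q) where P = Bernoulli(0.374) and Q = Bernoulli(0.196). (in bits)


H(P,Q) = -p*log2(q) - (1-p)*log2(1-q). -0.374*log2(0.196) = 0.879302; -0.626*log2(0.804) = 0.197023. H(P,Q) = 0.879302 + 0.197023 = 1.0763

1.0763 bits


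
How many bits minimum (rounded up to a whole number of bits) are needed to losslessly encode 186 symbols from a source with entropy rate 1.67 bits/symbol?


Minimum bits >= n * H = 186 * 1.67 = 310.62, rounded up to a whole number of bits = 311

311 bits


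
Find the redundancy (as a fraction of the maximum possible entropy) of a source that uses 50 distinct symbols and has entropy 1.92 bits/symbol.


H_max = log2(K) = log2(50) = 5.6439 bits/symbol. Redundancy = 1 - H/H_max = 1 - 1.92/5.6439 = 1 - 0.3402 = 0.6598

0.6598


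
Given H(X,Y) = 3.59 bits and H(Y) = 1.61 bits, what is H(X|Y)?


H(X|Y) = H(X,Y) - H(Y) = 3.59 - 1.61 = 1.98

1.98 bits


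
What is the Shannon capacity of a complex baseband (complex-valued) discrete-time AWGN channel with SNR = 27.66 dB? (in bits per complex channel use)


SNR_linear = 10^(27.66/10) = 583.4451; C = log2(1 + SNR_linear) = log2(1 + 583.4451) = 9.1909

9.1909 bits/channel use


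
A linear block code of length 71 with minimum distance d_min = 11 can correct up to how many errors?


Correction capability = floor((d-1)/2) = floor((11-1)/2) = 5

5 errors


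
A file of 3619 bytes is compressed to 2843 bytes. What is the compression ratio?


Ratio = original / compressed = 3619 / 2843 = 1.273

1.273


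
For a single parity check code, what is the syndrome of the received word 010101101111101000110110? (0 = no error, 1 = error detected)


Syndrome = XOR of all bits = 0 XOR 1 XOR 0 XOR 1 XOR 0 XOR 1 XOR 1 XOR 0 XOR 1 XOR 1 XOR 1 XOR 1 XOR 1 XOR 0 XOR 1 XOR 0 XOR 0 XOR 0 XOR 1 XOR 1 XOR 0 XOR 1 XOR 1 XOR 0 = 0

0


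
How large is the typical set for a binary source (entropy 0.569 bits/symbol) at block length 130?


log2|A_typical| = nH = 130 * 0.569 = 73.97, so |A_typical| ~ 2^73.97 = 1.850e+22

1.850e+22


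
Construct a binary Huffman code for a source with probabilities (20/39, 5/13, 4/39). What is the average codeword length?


Huffman construction (repeatedly merge the two least-probable nodes; each merge adds 1 bit to every symbol beneath it): 4/39 + 5/13 = 19/39; 19/39 + 20/39 = 1. Resulting codeword lengths (in the order the probabilities were given): (1, 2, 2). L_avg = sum(p_i * l_i) = 20/39*1 + 5/13*2 + 4/39*2 = 58/39 = 1.4872

1.4872 bits


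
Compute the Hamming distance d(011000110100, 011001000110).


Count differing positions: . . . . . ^ ^ ^ . . ^ . = 4 differences

4


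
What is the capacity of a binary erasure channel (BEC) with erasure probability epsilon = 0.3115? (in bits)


C = 1 - epsilon = 1 - 0.3115 = 0.6885

0.6885 bits


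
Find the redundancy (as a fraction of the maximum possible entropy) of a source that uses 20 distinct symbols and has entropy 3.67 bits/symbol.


H_max = log2(K) = log2(20) = 4.3219 bits/symbol. Redundancy = 1 - H/H_max = 1 - 3.67/4.3219 = 1 - 0.8492 = 0.1508

0.1508


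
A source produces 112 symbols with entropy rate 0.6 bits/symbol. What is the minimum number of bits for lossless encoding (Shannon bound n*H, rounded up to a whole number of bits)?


Minimum bits >= n * H = 112 * 0.6 = 67.2, rounded up to a whole number of bits = 68

68 bits


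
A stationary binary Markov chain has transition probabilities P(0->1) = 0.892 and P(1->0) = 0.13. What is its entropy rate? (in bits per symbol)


Stationary distribution: pi_0 = p10/(p01+p10) = 0.1272, pi_1 = 0.8728. Entropy rate H' = pi_0*H(p01) + pi_1*H(p10) = 0.1272*0.4939 + 0.8728*0.5574 = 0.5494

0.5494 bits/symbol


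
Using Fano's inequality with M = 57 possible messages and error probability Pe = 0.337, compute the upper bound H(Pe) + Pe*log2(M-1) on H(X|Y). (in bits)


H(Pe) = -Pe*log2(Pe) - (1-Pe)*log2(1-Pe) = -0.337*log2(0.337) - 0.663*log2(0.663) = 0.528813 + 0.393105 = 0.9219. Pe*log2(M-1) = 0.337*log2(56) = 1.957079. Bound = H(Pe) + Pe*log2(M-1) = 0.528813 + 0.393105 + 1.957079 = 2.879

2.879 bits


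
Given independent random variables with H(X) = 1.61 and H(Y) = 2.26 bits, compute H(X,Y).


For independent variables, H(X,Y) = H(X) + H(Y) = 1.61 + 2.26 = 3.87

3.87 bits


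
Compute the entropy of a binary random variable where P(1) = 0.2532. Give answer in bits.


H = -p*log2(p) - (1-p)*log2(1-p). -0.2532*log2(0.2532) = 0.501754; -0.7468*log2(0.7468) = 0.314557. H = 0.501754 + 0.314557 = 0.8163

0.8163 bits
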